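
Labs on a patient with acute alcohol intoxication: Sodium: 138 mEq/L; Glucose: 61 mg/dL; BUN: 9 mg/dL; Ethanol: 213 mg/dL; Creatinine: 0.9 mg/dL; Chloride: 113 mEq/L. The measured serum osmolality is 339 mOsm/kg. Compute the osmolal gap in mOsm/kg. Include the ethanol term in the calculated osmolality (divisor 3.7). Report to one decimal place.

Calculated osmolality = 2·Na + glucose/18 + BUN/2.8 + ethanol/3.7
= 2·138 + 61/18 + 9/2.8 + 213/3.7
= 276 + 3.39 + 3.21 + 57.57
= 340.17 mOsm/kg ≈ 340.2 mOsm/kg
Osmolar gap = measured − calculated = 339 − 340.2 = -1.2 mOsm/kg

-1.2 mOsm/kg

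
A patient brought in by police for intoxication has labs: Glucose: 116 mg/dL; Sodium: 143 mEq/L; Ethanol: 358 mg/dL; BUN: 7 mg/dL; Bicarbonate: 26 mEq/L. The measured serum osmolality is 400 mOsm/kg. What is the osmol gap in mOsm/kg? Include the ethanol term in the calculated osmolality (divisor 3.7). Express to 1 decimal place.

Calculated osmolality = 2·Na + glucose/18 + BUN/2.8 + ethanol/3.7
= 2·143 + 116/18 + 7/2.8 + 358/3.7
= 286 + 6.44 + 2.50 + 96.76
= 391.7 mOsm/kg ≈ 391.7 mOsm/kg
Osmolar gap = measured − calculated = 400 − 391.7 = 8.3 mOsm/kg

8.3 mOsm/kg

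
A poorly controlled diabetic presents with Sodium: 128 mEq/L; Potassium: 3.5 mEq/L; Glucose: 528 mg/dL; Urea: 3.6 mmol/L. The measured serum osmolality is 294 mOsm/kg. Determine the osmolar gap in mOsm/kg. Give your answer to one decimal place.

Calculated osmolality = 2·Na + glucose/18 + urea
= 2·128 + 528/18 + 3.6
= 256 + 29.33 + 3.60
= 288.93 mOsm/kg ≈ 288.9 mOsm/kg
Osmolar gap = measured − calculated = 294 − 288.9 = 5.1 mOsm/kg

5.1 mOsm/kg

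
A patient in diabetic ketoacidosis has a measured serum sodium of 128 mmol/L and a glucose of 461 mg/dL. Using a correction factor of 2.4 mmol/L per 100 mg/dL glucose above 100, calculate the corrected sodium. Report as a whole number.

Corrected Na = measured Na + 2.4 · (glucose − 100)/100
= 128 + 2.4 · (461 − 100)/100
= 128 + 8.7
= 136.7 mmol/L

137 mmol/L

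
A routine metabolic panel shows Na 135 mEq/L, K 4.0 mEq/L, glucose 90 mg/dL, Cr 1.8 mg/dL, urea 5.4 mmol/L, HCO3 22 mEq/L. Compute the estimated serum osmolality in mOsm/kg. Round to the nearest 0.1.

Calculated osmolality = 2·Na + glucose/18 + urea
= 2·135 + 90/18 + 5.4
= 270 + 5 + 5.40
= 280.4 mOsm/kg

280.4 mOsm/kg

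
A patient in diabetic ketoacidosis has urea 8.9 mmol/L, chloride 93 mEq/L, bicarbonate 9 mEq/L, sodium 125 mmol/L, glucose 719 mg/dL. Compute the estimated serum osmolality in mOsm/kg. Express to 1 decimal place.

298.8 mOsm/kg

Calculated osmolality = 2·Na + glucose/18 + urea
= 2·125 + 719/18 + 8.9
= 250 + 39.94 + 8.90
= 298.84 mOsm/kg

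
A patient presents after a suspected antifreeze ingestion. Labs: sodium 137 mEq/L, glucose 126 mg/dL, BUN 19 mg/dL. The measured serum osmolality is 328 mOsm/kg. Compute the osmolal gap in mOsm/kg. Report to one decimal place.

Calculated osmolality = 2·Na + glucose/18 + BUN/2.8
= 2·137 + 126/18 + 19/2.8
= 274 + 7 + 6.79
= 287.79 mOsm/kg ≈ 287.8 mOsm/kg
Osmolar gap = measured − calculated = 328 − 287.8 = 40.2 mOsm/kg

40.2 mOsm/kg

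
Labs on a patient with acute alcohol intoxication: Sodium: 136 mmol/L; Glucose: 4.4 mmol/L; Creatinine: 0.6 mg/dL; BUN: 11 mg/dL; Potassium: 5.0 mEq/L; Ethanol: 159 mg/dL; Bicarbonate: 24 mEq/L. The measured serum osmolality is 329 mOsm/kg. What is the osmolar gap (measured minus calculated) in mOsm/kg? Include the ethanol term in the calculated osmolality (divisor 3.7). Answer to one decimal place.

5.7 mOsm/kg

Calculated osmolality = 2·Na + glucose + BUN/2.8 + ethanol/3.7
= 2·136 + 4.4 + 11/2.8 + 159/3.7
= 272 + 4.40 + 3.93 + 42.97
= 323.3 mOsm/kg ≈ 323.3 mOsm/kg
Osmolar gap = measured − calculated = 329 − 323.3 = 5.7 mOsm/kg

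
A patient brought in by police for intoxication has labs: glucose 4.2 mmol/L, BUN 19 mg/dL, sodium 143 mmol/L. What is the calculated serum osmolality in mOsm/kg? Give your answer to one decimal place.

Calculated osmolality = 2·Na + glucose + BUN/2.8
= 2·143 + 4.2 + 19/2.8
= 286 + 4.20 + 6.79
= 296.99 mOsm/kg

297.0 mOsm/kg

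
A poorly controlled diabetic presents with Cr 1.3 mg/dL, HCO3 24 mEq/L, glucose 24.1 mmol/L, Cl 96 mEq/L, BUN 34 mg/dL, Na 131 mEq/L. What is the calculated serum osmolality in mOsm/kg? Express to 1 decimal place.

Calculated osmolality = 2·Na + glucose + BUN/2.8
= 2·131 + 24.1 + 34/2.8
= 262 + 24.10 + 12.14
= 298.24 mOsm/kg

298.2 mOsm/kg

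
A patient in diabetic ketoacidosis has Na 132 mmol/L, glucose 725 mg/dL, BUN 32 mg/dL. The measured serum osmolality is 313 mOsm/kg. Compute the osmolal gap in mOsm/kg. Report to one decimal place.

Calculated osmolality = 2·Na + glucose/18 + BUN/2.8
= 2·132 + 725/18 + 32/2.8
= 264 + 40.28 + 11.43
= 315.71 mOsm/kg ≈ 315.7 mOsm/kg
Osmolar gap = measured − calculated = 313 − 315.7 = -2.7 mOsm/kg

-2.7 mOsm/kg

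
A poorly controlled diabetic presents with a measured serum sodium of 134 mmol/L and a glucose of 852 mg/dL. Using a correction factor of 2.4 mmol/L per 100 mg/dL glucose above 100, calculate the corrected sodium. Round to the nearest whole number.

152 mmol/L

Corrected Na = measured Na + 2.4 · (glucose − 100)/100
= 134 + 2.4 · (852 − 100)/100
= 134 + 18
= 152 mmol/L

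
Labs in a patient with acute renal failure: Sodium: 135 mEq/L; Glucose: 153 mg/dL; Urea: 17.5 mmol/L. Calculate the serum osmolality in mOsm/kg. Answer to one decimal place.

Calculated osmolality = 2·Na + glucose/18 + urea
= 2·135 + 153/18 + 17.5
= 270 + 8.50 + 17.50
= 296 mOsm/kg

296.0 mOsm/kg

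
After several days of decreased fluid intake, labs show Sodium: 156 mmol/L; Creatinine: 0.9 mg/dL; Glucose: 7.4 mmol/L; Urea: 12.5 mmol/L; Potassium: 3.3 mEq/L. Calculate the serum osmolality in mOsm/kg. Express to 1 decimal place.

Calculated osmolality = 2·Na + glucose + urea
= 2·156 + 7.4 + 12.5
= 312 + 7.40 + 12.50
= 331.9 mOsm/kg

331.9 mOsm/kg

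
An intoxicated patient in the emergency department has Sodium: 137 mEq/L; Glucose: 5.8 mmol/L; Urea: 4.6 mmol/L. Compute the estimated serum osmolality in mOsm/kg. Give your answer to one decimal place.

Calculated osmolality = 2·Na + glucose + urea
= 2·137 + 5.8 + 4.6
= 274 + 5.80 + 4.60
= 284.4 mOsm/kg

284.4 mOsm/kg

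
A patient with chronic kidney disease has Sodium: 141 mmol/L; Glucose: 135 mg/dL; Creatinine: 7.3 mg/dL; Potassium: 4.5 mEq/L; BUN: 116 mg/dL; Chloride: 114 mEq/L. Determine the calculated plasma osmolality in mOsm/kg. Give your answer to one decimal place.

Calculated osmolality = 2·Na + glucose/18 + BUN/2.8
= 2·141 + 135/18 + 116/2.8
= 282 + 7.50 + 41.43
= 330.93 mOsm/kg

330.9 mOsm/kg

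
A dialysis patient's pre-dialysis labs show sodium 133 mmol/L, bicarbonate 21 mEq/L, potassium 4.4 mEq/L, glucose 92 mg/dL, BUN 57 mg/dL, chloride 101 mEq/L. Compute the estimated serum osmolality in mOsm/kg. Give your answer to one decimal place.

Calculated osmolality = 2·Na + glucose/18 + BUN/2.8
= 2·133 + 92/18 + 57/2.8
= 266 + 5.11 + 20.36
= 291.47 mOsm/kg

291.5 mOsm/kg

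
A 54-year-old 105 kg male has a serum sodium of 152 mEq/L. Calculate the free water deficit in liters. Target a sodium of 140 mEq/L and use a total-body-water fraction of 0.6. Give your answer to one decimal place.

TBW = 0.6 · 105 = 63 L
Free water deficit = TBW · (Na/140 − 1)
= 63 · (152/140 − 1)
= 63 · 0.0857
= 5.4 L

5.4 L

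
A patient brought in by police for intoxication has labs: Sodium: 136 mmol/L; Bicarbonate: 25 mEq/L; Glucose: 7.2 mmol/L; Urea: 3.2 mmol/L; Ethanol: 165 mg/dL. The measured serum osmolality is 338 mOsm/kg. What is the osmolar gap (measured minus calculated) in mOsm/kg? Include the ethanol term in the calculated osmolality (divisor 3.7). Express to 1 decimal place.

11.0 mOsm/kg

Calculated osmolality = 2·Na + glucose + urea + ethanol/3.7
= 2·136 + 7.2 + 3.2 + 165/3.7
= 272 + 7.20 + 3.20 + 44.59
= 326.99 mOsm/kg ≈ 327.0 mOsm/kg
Osmolar gap = measured − calculated = 338 − 327.0 = 11.0 mOsm/kg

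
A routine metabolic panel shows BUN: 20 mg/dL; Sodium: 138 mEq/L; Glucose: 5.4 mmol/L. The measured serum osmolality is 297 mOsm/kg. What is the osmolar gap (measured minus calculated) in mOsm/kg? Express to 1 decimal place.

8.5 mOsm/kg

Calculated osmolality = 2·Na + glucose + BUN/2.8
= 2·138 + 5.4 + 20/2.8
= 276 + 5.40 + 7.14
= 288.54 mOsm/kg ≈ 288.5 mOsm/kg
Osmolar gap = measured − calculated = 297 − 288.5 = 8.5 mOsm/kg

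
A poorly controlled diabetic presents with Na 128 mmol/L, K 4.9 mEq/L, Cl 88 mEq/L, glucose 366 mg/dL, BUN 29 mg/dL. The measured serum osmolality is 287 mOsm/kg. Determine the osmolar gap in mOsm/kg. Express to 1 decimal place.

Calculated osmolality = 2·Na + glucose/18 + BUN/2.8
= 2·128 + 366/18 + 29/2.8
= 256 + 20.33 + 10.36
= 286.69 mOsm/kg ≈ 286.7 mOsm/kg
Osmolar gap = measured − calculated = 287 − 286.7 = 0.3 mOsm/kg

0.3 mOsm/kg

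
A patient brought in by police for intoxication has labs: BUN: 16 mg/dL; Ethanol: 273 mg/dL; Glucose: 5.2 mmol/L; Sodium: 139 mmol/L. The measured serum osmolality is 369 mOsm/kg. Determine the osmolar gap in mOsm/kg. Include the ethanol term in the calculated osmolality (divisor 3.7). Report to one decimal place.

Calculated osmolality = 2·Na + glucose + BUN/2.8 + ethanol/3.7
= 2·139 + 5.2 + 16/2.8 + 273/3.7
= 278 + 5.20 + 5.71 + 73.78
= 362.69 mOsm/kg ≈ 362.7 mOsm/kg
Osmolar gap = measured − calculated = 369 − 362.7 = 6.3 mOsm/kg

6.3 mOsm/kg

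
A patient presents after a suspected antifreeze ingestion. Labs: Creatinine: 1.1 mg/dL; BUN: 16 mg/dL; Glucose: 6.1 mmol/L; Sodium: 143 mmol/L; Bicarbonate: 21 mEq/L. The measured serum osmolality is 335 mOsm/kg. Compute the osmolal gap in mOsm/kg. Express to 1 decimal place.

37.2 mOsm/kg

Calculated osmolality = 2·Na + glucose + BUN/2.8
= 2·143 + 6.1 + 16/2.8
= 286 + 6.10 + 5.71
= 297.81 mOsm/kg ≈ 297.8 mOsm/kg
Osmolar gap = measured − calculated = 335 − 297.8 = 37.2 mOsm/kg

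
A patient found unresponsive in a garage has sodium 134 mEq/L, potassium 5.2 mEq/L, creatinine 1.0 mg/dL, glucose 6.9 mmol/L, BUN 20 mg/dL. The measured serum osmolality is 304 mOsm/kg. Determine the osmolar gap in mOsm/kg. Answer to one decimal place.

22.0 mOsm/kg

Calculated osmolality = 2·Na + glucose + BUN/2.8
= 2·134 + 6.9 + 20/2.8
= 268 + 6.90 + 7.14
= 282.04 mOsm/kg ≈ 282.0 mOsm/kg
Osmolar gap = measured − calculated = 304 − 282.0 = 22.0 mOsm/kg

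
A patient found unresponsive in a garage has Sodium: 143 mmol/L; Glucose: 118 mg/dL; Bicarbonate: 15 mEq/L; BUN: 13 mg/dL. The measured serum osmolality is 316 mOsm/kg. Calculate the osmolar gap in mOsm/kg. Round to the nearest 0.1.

18.8 mOsm/kg

Calculated osmolality = 2·Na + glucose/18 + BUN/2.8
= 2·143 + 118/18 + 13/2.8
= 286 + 6.56 + 4.64
= 297.2 mOsm/kg ≈ 297.2 mOsm/kg
Osmolar gap = measured − calculated = 316 − 297.2 = 18.8 mOsm/kg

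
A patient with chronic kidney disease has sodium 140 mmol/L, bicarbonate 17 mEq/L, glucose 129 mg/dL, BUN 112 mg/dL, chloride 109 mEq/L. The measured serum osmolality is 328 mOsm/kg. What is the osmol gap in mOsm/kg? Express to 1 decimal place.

0.8 mOsm/kg

Calculated osmolality = 2·Na + glucose/18 + BUN/2.8
= 2·140 + 129/18 + 112/2.8
= 280 + 7.17 + 40
= 327.17 mOsm/kg ≈ 327.2 mOsm/kg
Osmolar gap = measured − calculated = 328 − 327.2 = 0.8 mOsm/kg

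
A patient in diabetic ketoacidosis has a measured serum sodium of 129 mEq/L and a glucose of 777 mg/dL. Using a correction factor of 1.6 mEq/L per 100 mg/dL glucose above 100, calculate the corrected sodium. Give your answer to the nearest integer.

140 mEq/L

Corrected Na = measured Na + 1.6 · (glucose − 100)/100
= 129 + 1.6 · (777 − 100)/100
= 129 + 10.8
= 139.8 mEq/L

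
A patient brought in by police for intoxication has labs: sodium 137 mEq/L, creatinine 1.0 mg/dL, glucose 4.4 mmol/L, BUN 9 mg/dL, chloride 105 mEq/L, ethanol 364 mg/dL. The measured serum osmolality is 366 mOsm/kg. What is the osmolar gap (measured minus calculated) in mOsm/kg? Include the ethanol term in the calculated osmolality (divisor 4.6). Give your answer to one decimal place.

Calculated osmolality = 2·Na + glucose + BUN/2.8 + ethanol/4.6
= 2·137 + 4.4 + 9/2.8 + 364/4.6
= 274 + 4.40 + 3.21 + 79.13
= 360.74 mOsm/kg ≈ 360.7 mOsm/kg
Osmolar gap = measured − calculated = 366 − 360.7 = 5.3 mOsm/kg

5.3 mOsm/kg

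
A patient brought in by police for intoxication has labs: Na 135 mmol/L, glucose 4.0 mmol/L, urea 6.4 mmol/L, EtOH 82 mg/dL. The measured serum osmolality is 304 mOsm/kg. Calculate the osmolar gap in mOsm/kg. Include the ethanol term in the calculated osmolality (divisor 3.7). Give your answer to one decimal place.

1.4 mOsm/kg

Calculated osmolality = 2·Na + glucose + urea + ethanol/3.7
= 2·135 + 4 + 6.4 + 82/3.7
= 270 + 4 + 6.40 + 22.16
= 302.56 mOsm/kg ≈ 302.6 mOsm/kg
Osmolar gap = measured − calculated = 304 − 302.6 = 1.4 mOsm/kg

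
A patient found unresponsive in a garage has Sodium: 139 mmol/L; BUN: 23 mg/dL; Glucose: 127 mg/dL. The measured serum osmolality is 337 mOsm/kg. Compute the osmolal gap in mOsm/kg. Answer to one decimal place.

Calculated osmolality = 2·Na + glucose/18 + BUN/2.8
= 2·139 + 127/18 + 23/2.8
= 278 + 7.06 + 8.21
= 293.27 mOsm/kg ≈ 293.3 mOsm/kg
Osmolar gap = measured − calculated = 337 − 293.3 = 43.7 mOsm/kg

43.7 mOsm/kg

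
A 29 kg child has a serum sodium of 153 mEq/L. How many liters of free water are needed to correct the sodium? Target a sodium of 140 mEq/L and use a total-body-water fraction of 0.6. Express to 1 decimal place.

1.6 L

TBW = 0.6 · 29 = 17.4 L
Free water deficit = TBW · (Na/140 − 1)
= 17.4 · (153/140 − 1)
= 17.4 · 0.0929
= 1.62 L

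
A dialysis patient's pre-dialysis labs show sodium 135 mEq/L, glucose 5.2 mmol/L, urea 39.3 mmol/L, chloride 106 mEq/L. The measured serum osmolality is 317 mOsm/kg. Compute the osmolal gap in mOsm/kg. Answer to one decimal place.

2.5 mOsm/kg

Calculated osmolality = 2·Na + glucose + urea
= 2·135 + 5.2 + 39.3
= 270 + 5.20 + 39.30
= 314.5 mOsm/kg ≈ 314.5 mOsm/kg
Osmolar gap = measured − calculated = 317 − 314.5 = 2.5 mOsm/kg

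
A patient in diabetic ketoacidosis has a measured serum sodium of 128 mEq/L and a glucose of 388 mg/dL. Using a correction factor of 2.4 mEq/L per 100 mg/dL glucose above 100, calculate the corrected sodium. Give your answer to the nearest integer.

135 mEq/L

Corrected Na = measured Na + 2.4 · (glucose − 100)/100
= 128 + 2.4 · (388 − 100)/100
= 128 + 6.9
= 134.9 mEq/L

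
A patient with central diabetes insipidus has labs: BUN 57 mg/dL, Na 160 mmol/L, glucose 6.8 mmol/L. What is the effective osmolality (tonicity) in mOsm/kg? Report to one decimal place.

326.8 mOsm/kg

Effective osmolality excludes urea (freely permeant across cell membranes):
2·Na + glucose
= 2·160 + 6.8
= 320 + 6.8
= 326.8 mOsm/kg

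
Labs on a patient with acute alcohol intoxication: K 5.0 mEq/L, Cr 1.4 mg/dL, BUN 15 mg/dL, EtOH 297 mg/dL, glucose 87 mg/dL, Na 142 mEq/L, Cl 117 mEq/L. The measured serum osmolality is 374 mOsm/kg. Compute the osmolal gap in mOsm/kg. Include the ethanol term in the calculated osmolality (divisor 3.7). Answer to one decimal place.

Calculated osmolality = 2·Na + glucose/18 + BUN/2.8 + ethanol/3.7
= 2·142 + 87/18 + 15/2.8 + 297/3.7
= 284 + 4.83 + 5.36 + 80.27
= 374.46 mOsm/kg ≈ 374.5 mOsm/kg
Osmolar gap = measured − calculated = 374 − 374.5 = -0.5 mOsm/kg

-0.5 mOsm/kg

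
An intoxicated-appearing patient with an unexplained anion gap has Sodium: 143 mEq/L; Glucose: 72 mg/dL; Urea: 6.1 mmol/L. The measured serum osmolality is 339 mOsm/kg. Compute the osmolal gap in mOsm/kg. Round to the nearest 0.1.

Calculated osmolality = 2·Na + glucose/18 + urea
= 2·143 + 72/18 + 6.1
= 286 + 4 + 6.10
= 296.1 mOsm/kg ≈ 296.1 mOsm/kg
Osmolar gap = measured − calculated = 339 − 296.1 = 42.9 mOsm/kg

42.9 mOsm/kg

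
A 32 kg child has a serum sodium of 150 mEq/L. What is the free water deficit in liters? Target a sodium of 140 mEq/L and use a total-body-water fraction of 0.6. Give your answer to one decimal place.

TBW = 0.6 · 32 = 19.2 L
Free water deficit = TBW · (Na/140 − 1)
= 19.2 · (150/140 − 1)
= 19.2 · 0.0714
= 1.37 L

1.4 L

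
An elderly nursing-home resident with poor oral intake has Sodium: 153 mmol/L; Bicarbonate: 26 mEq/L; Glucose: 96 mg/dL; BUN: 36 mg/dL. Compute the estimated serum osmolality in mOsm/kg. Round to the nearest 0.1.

Calculated osmolality = 2·Na + glucose/18 + BUN/2.8
= 2·153 + 96/18 + 36/2.8
= 306 + 5.33 + 12.86
= 324.19 mOsm/kg

324.2 mOsm/kg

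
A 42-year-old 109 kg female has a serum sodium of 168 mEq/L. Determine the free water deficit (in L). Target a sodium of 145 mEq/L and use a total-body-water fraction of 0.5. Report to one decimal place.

TBW = 0.5 · 109 = 54.5 L
Free water deficit = TBW · (Na/145 − 1)
= 54.5 · (168/145 − 1)
= 54.5 · 0.1586
= 8.64 L

8.6 L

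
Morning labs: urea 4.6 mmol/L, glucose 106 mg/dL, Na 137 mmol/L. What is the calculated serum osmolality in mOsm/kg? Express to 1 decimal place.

Calculated osmolality = 2·Na + glucose/18 + urea
= 2·137 + 106/18 + 4.6
= 274 + 5.89 + 4.60
= 284.49 mOsm/kg

284.5 mOsm/kg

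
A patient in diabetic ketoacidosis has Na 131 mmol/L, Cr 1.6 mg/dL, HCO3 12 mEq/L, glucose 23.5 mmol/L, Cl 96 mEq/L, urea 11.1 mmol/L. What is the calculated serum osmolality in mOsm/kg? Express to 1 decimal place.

296.6 mOsm/kg

Calculated osmolality = 2·Na + glucose + urea
= 2·131 + 23.5 + 11.1
= 262 + 23.50 + 11.10
= 296.6 mOsm/kg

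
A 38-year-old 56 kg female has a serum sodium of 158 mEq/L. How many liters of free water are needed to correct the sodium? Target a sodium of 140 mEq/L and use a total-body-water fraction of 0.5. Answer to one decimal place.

3.6 L

TBW = 0.5 · 56 = 28 L
Free water deficit = TBW · (Na/140 − 1)
= 28 · (158/140 − 1)
= 28 · 0.1286
= 3.6 L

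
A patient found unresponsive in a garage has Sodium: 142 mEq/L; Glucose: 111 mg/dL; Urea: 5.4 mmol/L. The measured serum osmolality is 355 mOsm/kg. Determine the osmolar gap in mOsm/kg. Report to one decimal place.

Calculated osmolality = 2·Na + glucose/18 + urea
= 2·142 + 111/18 + 5.4
= 284 + 6.17 + 5.40
= 295.57 mOsm/kg ≈ 295.6 mOsm/kg
Osmolar gap = measured − calculated = 355 − 295.6 = 59.4 mOsm/kg

59.4 mOsm/kg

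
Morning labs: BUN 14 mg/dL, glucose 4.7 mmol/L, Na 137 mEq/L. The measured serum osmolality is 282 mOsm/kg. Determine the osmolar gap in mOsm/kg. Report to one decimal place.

-1.7 mOsm/kg

Calculated osmolality = 2·Na + glucose + BUN/2.8
= 2·137 + 4.7 + 14/2.8
= 274 + 4.70 + 5
= 283.7 mOsm/kg ≈ 283.7 mOsm/kg
Osmolar gap = measured − calculated = 282 − 283.7 = -1.7 mOsm/kg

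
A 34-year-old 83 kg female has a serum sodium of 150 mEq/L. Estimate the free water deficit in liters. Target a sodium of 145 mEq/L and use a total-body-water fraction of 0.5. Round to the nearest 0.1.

TBW = 0.5 · 83 = 41.5 L
Free water deficit = TBW · (Na/145 − 1)
= 41.5 · (150/145 − 1)
= 41.5 · 0.0345
= 1.43 L

1.4 L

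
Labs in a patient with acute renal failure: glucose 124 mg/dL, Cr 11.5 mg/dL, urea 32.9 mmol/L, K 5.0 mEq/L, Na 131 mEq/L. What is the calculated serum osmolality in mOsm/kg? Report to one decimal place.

Calculated osmolality = 2·Na + glucose/18 + urea
= 2·131 + 124/18 + 32.9
= 262 + 6.89 + 32.90
= 301.79 mOsm/kg

301.8 mOsm/kg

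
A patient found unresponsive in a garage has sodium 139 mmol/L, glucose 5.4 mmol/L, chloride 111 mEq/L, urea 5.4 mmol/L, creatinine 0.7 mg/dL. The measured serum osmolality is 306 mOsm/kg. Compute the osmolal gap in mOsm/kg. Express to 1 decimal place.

17.2 mOsm/kg

Calculated osmolality = 2·Na + glucose + urea
= 2·139 + 5.4 + 5.4
= 278 + 5.40 + 5.40
= 288.8 mOsm/kg ≈ 288.8 mOsm/kg
Osmolar gap = measured − calculated = 306 − 288.8 = 17.2 mOsm/kg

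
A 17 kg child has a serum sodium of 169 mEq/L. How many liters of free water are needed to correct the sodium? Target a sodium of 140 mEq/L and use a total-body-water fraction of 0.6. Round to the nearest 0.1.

2.1 L

TBW = 0.6 · 17 = 10.2 L
Free water deficit = TBW · (Na/140 − 1)
= 10.2 · (169/140 − 1)
= 10.2 · 0.2071
= 2.11 L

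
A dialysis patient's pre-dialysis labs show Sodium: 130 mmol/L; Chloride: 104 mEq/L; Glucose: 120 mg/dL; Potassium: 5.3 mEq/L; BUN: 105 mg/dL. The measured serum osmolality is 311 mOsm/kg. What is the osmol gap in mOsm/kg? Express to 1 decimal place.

Calculated osmolality = 2·Na + glucose/18 + BUN/2.8
= 2·130 + 120/18 + 105/2.8
= 260 + 6.67 + 37.50
= 304.17 mOsm/kg ≈ 304.2 mOsm/kg
Osmolar gap = measured − calculated = 311 − 304.2 = 6.8 mOsm/kg

6.8 mOsm/kg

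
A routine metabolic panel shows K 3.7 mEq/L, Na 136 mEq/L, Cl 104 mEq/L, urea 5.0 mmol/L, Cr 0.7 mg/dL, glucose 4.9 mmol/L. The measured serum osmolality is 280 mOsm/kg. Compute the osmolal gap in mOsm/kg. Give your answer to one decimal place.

-1.9 mOsm/kg

Calculated osmolality = 2·Na + glucose + urea
= 2·136 + 4.9 + 5
= 272 + 4.90 + 5
= 281.9 mOsm/kg ≈ 281.9 mOsm/kg
Osmolar gap = measured − calculated = 280 − 281.9 = -1.9 mOsm/kg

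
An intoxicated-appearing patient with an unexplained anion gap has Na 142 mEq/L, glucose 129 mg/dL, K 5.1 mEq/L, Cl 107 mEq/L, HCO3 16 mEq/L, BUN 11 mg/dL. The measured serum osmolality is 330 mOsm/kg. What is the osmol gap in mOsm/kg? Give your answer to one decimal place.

Calculated osmolality = 2·Na + glucose/18 + BUN/2.8
= 2·142 + 129/18 + 11/2.8
= 284 + 7.17 + 3.93
= 295.1 mOsm/kg ≈ 295.1 mOsm/kg
Osmolar gap = measured − calculated = 330 − 295.1 = 34.9 mOsm/kg

34.9 mOsm/kg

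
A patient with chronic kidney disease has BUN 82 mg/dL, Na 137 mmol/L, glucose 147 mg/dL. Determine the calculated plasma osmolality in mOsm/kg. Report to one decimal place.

311.5 mOsm/kg

Calculated osmolality = 2·Na + glucose/18 + BUN/2.8
= 2·137 + 147/18 + 82/2.8
= 274 + 8.17 + 29.29
= 311.46 mOsm/kg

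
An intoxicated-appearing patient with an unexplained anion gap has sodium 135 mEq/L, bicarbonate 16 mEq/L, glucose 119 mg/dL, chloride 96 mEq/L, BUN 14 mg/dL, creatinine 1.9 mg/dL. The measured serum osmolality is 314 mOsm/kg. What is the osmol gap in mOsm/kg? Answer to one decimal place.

Calculated osmolality = 2·Na + glucose/18 + BUN/2.8
= 2·135 + 119/18 + 14/2.8
= 270 + 6.61 + 5
= 281.61 mOsm/kg ≈ 281.6 mOsm/kg
Osmolar gap = measured − calculated = 314 − 281.6 = 32.4 mOsm/kg

32.4 mOsm/kg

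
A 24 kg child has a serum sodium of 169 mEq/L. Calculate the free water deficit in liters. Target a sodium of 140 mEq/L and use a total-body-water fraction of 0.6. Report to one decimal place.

TBW = 0.6 · 24 = 14.4 L
Free water deficit = TBW · (Na/140 − 1)
= 14.4 · (169/140 − 1)
= 14.4 · 0.2071
= 2.98 L

3.0 L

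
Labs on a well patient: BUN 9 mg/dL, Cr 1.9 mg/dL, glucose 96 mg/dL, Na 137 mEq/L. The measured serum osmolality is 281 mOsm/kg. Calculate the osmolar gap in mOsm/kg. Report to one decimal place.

-1.5 mOsm/kg

Calculated osmolality = 2·Na + glucose/18 + BUN/2.8
= 2·137 + 96/18 + 9/2.8
= 274 + 5.33 + 3.21
= 282.54 mOsm/kg ≈ 282.5 mOsm/kg
Osmolar gap = measured − calculated = 281 − 282.5 = -1.5 mOsm/kg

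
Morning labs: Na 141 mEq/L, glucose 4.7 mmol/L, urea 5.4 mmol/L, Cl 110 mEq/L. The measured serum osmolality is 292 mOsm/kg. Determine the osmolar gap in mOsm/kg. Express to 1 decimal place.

-0.1 mOsm/kg

Calculated osmolality = 2·Na + glucose + urea
= 2·141 + 4.7 + 5.4
= 282 + 4.70 + 5.40
= 292.1 mOsm/kg ≈ 292.1 mOsm/kg
Osmolar gap = measured − calculated = 292 − 292.1 = -0.1 mOsm/kg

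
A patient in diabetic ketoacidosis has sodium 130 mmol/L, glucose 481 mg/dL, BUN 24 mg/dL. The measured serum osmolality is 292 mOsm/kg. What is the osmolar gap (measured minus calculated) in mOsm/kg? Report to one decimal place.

-3.3 mOsm/kg

Calculated osmolality = 2·Na + glucose/18 + BUN/2.8
= 2·130 + 481/18 + 24/2.8
= 260 + 26.72 + 8.57
= 295.29 mOsm/kg ≈ 295.3 mOsm/kg
Osmolar gap = measured − calculated = 292 − 295.3 = -3.3 mOsm/kg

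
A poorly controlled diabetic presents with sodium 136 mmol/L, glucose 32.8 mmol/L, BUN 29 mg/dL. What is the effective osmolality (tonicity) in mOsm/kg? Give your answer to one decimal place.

Effective osmolality excludes urea (freely permeant across cell membranes):
2·Na + glucose
= 2·136 + 32.8
= 272 + 32.8
= 304.8 mOsm/kg

304.8 mOsm/kg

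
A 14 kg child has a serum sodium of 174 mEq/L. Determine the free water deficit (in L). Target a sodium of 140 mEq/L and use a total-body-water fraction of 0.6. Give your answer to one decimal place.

TBW = 0.6 · 14 = 8.4 L
Free water deficit = TBW · (Na/140 − 1)
= 8.4 · (174/140 − 1)
= 8.4 · 0.2429
= 2.04 L

2.0 L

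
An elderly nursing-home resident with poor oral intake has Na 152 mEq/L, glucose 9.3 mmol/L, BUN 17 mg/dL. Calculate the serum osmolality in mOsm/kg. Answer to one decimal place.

319.4 mOsm/kg

Calculated osmolality = 2·Na + glucose + BUN/2.8
= 2·152 + 9.3 + 17/2.8
= 304 + 9.30 + 6.07
= 319.37 mOsm/kg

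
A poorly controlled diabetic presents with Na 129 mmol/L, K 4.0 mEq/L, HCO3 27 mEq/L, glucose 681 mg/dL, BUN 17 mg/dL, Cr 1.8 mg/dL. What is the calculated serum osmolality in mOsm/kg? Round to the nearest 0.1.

301.9 mOsm/kg

Calculated osmolality = 2·Na + glucose/18 + BUN/2.8
= 2·129 + 681/18 + 17/2.8
= 258 + 37.83 + 6.07
= 301.9 mOsm/kg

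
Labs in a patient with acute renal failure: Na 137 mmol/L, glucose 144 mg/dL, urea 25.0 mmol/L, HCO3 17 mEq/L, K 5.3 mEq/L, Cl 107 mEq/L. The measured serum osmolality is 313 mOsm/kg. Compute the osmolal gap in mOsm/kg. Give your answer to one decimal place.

Calculated osmolality = 2·Na + glucose/18 + urea
= 2·137 + 144/18 + 25
= 274 + 8 + 25
= 307 mOsm/kg ≈ 307.0 mOsm/kg
Osmolar gap = measured − calculated = 313 − 307.0 = 6.0 mOsm/kg

6.0 mOsm/kg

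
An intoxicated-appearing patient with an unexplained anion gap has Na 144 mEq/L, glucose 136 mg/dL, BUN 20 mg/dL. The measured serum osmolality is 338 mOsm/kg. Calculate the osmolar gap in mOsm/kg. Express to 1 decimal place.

Calculated osmolality = 2·Na + glucose/18 + BUN/2.8
= 2·144 + 136/18 + 20/2.8
= 288 + 7.56 + 7.14
= 302.7 mOsm/kg ≈ 302.7 mOsm/kg
Osmolar gap = measured − calculated = 338 − 302.7 = 35.3 mOsm/kg

35.3 mOsm/kg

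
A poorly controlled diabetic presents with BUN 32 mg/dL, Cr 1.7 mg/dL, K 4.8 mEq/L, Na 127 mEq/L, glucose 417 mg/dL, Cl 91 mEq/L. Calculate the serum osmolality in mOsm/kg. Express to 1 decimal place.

Calculated osmolality = 2·Na + glucose/18 + BUN/2.8
= 2·127 + 417/18 + 32/2.8
= 254 + 23.17 + 11.43
= 288.6 mOsm/kg

288.6 mOsm/kg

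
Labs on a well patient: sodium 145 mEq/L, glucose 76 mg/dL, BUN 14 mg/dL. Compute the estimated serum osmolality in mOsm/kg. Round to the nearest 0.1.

Calculated osmolality = 2·Na + glucose/18 + BUN/2.8
= 2·145 + 76/18 + 14/2.8
= 290 + 4.22 + 5
= 299.22 mOsm/kg

299.2 mOsm/kg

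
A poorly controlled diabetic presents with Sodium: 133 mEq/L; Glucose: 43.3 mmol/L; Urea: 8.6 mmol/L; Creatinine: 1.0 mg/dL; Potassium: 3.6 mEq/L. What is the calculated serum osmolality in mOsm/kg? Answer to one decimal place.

317.9 mOsm/kg

Calculated osmolality = 2·Na + glucose + urea
= 2·133 + 43.3 + 8.6
= 266 + 43.30 + 8.60
= 317.9 mOsm/kg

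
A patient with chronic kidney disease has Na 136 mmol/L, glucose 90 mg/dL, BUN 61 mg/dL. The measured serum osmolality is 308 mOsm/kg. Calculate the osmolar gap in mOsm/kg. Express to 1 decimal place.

Calculated osmolality = 2·Na + glucose/18 + BUN/2.8
= 2·136 + 90/18 + 61/2.8
= 272 + 5 + 21.79
= 298.79 mOsm/kg ≈ 298.8 mOsm/kg
Osmolar gap = measured − calculated = 308 − 298.8 = 9.2 mOsm/kg

9.2 mOsm/kg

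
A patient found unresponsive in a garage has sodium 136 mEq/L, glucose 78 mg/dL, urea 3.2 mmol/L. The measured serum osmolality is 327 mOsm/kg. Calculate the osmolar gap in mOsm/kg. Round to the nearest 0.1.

47.5 mOsm/kg

Calculated osmolality = 2·Na + glucose/18 + urea
= 2·136 + 78/18 + 3.2
= 272 + 4.33 + 3.20
= 279.53 mOsm/kg ≈ 279.5 mOsm/kg
Osmolar gap = measured − calculated = 327 − 279.5 = 47.5 mOsm/kg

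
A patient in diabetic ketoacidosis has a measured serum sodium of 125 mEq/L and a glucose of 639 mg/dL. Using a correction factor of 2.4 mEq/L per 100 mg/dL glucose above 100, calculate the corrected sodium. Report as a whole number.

138 mEq/L

Corrected Na = measured Na + 2.4 · (glucose − 100)/100
= 125 + 2.4 · (639 − 100)/100
= 125 + 12.9
= 137.9 mEq/L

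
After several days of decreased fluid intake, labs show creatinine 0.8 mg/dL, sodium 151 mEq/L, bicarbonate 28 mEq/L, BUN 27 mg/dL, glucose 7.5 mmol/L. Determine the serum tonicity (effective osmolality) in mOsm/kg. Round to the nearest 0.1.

309.5 mOsm/kg

Effective osmolality excludes urea (freely permeant across cell membranes):
2·Na + glucose
= 2·151 + 7.5
= 302 + 7.5
= 309.5 mOsm/kg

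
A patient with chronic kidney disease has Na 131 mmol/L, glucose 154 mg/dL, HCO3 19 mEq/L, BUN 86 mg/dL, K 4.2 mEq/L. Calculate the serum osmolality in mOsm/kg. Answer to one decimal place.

Calculated osmolality = 2·Na + glucose/18 + BUN/2.8
= 2·131 + 154/18 + 86/2.8
= 262 + 8.56 + 30.71
= 301.27 mOsm/kg

301.3 mOsm/kg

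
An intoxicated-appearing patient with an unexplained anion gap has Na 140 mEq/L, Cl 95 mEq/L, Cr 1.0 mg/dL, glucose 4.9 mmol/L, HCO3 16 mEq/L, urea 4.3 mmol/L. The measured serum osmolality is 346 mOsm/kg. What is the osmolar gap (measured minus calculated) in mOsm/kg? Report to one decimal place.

56.8 mOsm/kg

Calculated osmolality = 2·Na + glucose + urea
= 2·140 + 4.9 + 4.3
= 280 + 4.90 + 4.30
= 289.2 mOsm/kg ≈ 289.2 mOsm/kg
Osmolar gap = measured − calculated = 346 − 289.2 = 56.8 mOsm/kg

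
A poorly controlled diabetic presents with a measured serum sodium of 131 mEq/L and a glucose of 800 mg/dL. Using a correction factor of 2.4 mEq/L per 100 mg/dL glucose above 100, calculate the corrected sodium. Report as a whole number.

Corrected Na = measured Na + 2.4 · (glucose − 100)/100
= 131 + 2.4 · (800 − 100)/100
= 131 + 16.8
= 147.8 mEq/L

148 mEq/L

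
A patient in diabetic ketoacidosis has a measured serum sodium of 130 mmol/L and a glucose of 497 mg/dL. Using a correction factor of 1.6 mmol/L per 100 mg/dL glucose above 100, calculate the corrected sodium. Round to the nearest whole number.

136 mmol/L

Corrected Na = measured Na + 1.6 · (glucose − 100)/100
= 130 + 1.6 · (497 − 100)/100
= 130 + 6.4
= 136.4 mmol/L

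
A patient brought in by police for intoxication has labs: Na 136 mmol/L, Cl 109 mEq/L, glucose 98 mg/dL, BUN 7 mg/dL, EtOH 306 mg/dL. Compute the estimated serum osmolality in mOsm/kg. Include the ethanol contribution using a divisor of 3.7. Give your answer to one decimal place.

362.6 mOsm/kg

Calculated osmolality = 2·Na + glucose/18 + BUN/2.8 + ethanol/3.7
= 2·136 + 98/18 + 7/2.8 + 306/3.7
= 272 + 5.44 + 2.50 + 82.70
= 362.64 mOsm/kg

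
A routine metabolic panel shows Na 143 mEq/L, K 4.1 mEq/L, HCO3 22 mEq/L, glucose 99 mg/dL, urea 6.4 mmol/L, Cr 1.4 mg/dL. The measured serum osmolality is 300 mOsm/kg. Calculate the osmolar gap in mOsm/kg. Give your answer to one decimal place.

2.1 mOsm/kg

Calculated osmolality = 2·Na + glucose/18 + urea
= 2·143 + 99/18 + 6.4
= 286 + 5.50 + 6.40
= 297.9 mOsm/kg ≈ 297.9 mOsm/kg
Osmolar gap = measured − calculated = 300 − 297.9 = 2.1 mOsm/kg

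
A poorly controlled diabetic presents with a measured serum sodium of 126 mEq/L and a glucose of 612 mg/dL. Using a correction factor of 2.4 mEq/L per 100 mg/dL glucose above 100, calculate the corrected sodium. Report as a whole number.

138 mEq/L

Corrected Na = measured Na + 2.4 · (glucose − 100)/100
= 126 + 2.4 · (612 − 100)/100
= 126 + 12.3
= 138.3 mEq/L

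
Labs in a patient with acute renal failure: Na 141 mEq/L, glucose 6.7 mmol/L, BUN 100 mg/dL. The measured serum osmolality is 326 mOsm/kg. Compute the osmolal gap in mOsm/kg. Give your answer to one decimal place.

Calculated osmolality = 2·Na + glucose + BUN/2.8
= 2·141 + 6.7 + 100/2.8
= 282 + 6.70 + 35.71
= 324.41 mOsm/kg ≈ 324.4 mOsm/kg
Osmolar gap = measured − calculated = 326 − 324.4 = 1.6 mOsm/kg

1.6 mOsm/kg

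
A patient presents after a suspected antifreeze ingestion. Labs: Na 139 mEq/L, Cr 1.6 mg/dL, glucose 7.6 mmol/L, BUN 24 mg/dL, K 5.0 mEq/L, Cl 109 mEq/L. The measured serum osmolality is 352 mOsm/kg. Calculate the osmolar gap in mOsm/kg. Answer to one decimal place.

57.8 mOsm/kg

Calculated osmolality = 2·Na + glucose + BUN/2.8
= 2·139 + 7.6 + 24/2.8
= 278 + 7.60 + 8.57
= 294.17 mOsm/kg ≈ 294.2 mOsm/kg
Osmolar gap = measured − calculated = 352 − 294.2 = 57.8 mOsm/kg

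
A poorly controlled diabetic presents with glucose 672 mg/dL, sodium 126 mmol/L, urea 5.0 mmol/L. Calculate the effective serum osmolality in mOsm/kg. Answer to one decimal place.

289.3 mOsm/kg

Effective osmolality excludes urea (freely permeant across cell membranes):
2·Na + glucose/18
= 2·126 + 672/18
= 252 + 37.33
= 289.33 mOsm/kg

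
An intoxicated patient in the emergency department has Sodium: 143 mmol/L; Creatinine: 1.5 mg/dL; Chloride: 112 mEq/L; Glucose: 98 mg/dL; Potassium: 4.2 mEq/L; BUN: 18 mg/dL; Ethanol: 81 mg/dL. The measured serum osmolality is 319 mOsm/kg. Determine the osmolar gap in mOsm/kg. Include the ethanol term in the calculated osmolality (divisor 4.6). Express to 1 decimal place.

Calculated osmolality = 2·Na + glucose/18 + BUN/2.8 + ethanol/4.6
= 2·143 + 98/18 + 18/2.8 + 81/4.6
= 286 + 5.44 + 6.43 + 17.61
= 315.48 mOsm/kg ≈ 315.5 mOsm/kg
Osmolar gap = measured − calculated = 319 − 315.5 = 3.5 mOsm/kg

3.5 mOsm/kg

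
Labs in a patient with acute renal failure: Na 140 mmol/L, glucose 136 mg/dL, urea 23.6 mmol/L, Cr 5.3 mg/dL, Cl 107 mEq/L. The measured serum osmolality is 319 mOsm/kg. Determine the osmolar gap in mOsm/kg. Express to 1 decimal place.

Calculated osmolality = 2·Na + glucose/18 + urea
= 2·140 + 136/18 + 23.6
= 280 + 7.56 + 23.60
= 311.16 mOsm/kg ≈ 311.2 mOsm/kg
Osmolar gap = measured − calculated = 319 − 311.2 = 7.8 mOsm/kg

7.8 mOsm/kg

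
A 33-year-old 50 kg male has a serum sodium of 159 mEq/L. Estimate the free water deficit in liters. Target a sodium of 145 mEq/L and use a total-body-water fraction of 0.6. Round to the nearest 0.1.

2.9 L

TBW = 0.6 · 50 = 30 L
Free water deficit = TBW · (Na/145 − 1)
= 30 · (159/145 − 1)
= 30 · 0.0966
= 2.9 L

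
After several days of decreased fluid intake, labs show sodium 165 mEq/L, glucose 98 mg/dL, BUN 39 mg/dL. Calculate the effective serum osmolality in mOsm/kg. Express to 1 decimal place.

Effective osmolality excludes urea (freely permeant across cell membranes):
2·Na + glucose/18
= 2·165 + 98/18
= 330 + 5.44
= 335.44 mOsm/kg

335.4 mOsm/kg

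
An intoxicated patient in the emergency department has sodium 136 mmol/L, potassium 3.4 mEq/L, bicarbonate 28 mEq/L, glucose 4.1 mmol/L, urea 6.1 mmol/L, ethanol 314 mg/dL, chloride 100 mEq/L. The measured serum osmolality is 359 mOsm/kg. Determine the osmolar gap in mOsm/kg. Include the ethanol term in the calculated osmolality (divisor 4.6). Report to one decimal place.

8.5 mOsm/kg

Calculated osmolality = 2·Na + glucose + urea + ethanol/4.6
= 2·136 + 4.1 + 6.1 + 314/4.6
= 272 + 4.10 + 6.10 + 68.26
= 350.46 mOsm/kg ≈ 350.5 mOsm/kg
Osmolar gap = measured − calculated = 359 − 350.5 = 8.5 mOsm/kg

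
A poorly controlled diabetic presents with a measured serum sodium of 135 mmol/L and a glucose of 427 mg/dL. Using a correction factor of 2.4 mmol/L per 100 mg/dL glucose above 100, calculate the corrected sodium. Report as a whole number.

143 mmol/L

Corrected Na = measured Na + 2.4 · (glucose − 100)/100
= 135 + 2.4 · (427 − 100)/100
= 135 + 7.8
= 142.8 mmol/L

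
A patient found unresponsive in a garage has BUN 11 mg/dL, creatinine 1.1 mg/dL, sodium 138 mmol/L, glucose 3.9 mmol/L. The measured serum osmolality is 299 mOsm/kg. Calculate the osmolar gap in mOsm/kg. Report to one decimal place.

Calculated osmolality = 2·Na + glucose + BUN/2.8
= 2·138 + 3.9 + 11/2.8
= 276 + 3.90 + 3.93
= 283.83 mOsm/kg ≈ 283.8 mOsm/kg
Osmolar gap = measured − calculated = 299 − 283.8 = 15.2 mOsm/kg

15.2 mOsm/kg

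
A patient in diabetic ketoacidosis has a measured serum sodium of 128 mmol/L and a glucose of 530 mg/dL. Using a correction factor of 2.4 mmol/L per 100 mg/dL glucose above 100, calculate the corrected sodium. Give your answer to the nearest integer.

138 mmol/L

Corrected Na = measured Na + 2.4 · (glucose − 100)/100
= 128 + 2.4 · (530 − 100)/100
= 128 + 10.3
= 138.3 mmol/L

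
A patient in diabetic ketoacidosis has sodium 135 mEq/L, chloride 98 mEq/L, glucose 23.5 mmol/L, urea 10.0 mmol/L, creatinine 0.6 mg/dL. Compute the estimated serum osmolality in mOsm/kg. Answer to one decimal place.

303.5 mOsm/kg

Calculated osmolality = 2·Na + glucose + urea
= 2·135 + 23.5 + 10
= 270 + 23.50 + 10
= 303.5 mOsm/kg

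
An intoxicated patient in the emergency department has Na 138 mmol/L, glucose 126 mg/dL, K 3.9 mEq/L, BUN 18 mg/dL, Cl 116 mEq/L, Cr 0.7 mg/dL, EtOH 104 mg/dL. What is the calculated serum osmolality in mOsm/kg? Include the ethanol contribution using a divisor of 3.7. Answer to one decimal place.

Calculated osmolality = 2·Na + glucose/18 + BUN/2.8 + ethanol/3.7
= 2·138 + 126/18 + 18/2.8 + 104/3.7
= 276 + 7 + 6.43 + 28.11
= 317.54 mOsm/kg

317.5 mOsm/kg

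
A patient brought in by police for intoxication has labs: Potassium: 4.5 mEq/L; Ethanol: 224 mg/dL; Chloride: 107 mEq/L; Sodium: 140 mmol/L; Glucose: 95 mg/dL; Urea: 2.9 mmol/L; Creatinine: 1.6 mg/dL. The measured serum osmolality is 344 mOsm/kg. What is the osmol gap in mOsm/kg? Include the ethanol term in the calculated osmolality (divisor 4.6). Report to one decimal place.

7.1 mOsm/kg

Calculated osmolality = 2·Na + glucose/18 + urea + ethanol/4.6
= 2·140 + 95/18 + 2.9 + 224/4.6
= 280 + 5.28 + 2.90 + 48.70
= 336.88 mOsm/kg ≈ 336.9 mOsm/kg
Osmolar gap = measured − calculated = 344 − 336.9 = 7.1 mOsm/kg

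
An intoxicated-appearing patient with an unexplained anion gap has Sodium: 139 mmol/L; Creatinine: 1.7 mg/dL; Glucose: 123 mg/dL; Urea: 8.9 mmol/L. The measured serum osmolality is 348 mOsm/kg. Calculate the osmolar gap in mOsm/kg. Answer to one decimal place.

Calculated osmolality = 2·Na + glucose/18 + urea
= 2·139 + 123/18 + 8.9
= 278 + 6.83 + 8.90
= 293.73 mOsm/kg ≈ 293.7 mOsm/kg
Osmolar gap = measured − calculated = 348 − 293.7 = 54.3 mOsm/kg

54.3 mOsm/kg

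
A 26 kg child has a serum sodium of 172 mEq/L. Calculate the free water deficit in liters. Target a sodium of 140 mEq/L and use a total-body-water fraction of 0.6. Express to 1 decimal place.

TBW = 0.6 · 26 = 15.6 L
Free water deficit = TBW · (Na/140 − 1)
= 15.6 · (172/140 − 1)
= 15.6 · 0.2286
= 3.57 L

3.6 L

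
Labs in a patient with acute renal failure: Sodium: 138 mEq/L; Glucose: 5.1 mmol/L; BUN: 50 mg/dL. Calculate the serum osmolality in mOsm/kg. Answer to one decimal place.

Calculated osmolality = 2·Na + glucose + BUN/2.8
= 2·138 + 5.1 + 50/2.8
= 276 + 5.10 + 17.86
= 298.96 mOsm/kg

299.0 mOsm/kg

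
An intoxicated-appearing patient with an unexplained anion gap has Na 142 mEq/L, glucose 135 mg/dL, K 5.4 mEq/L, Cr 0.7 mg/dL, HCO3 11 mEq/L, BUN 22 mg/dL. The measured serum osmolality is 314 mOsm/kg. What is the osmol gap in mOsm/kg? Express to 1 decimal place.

14.6 mOsm/kg

Calculated osmolality = 2·Na + glucose/18 + BUN/2.8
= 2·142 + 135/18 + 22/2.8
= 284 + 7.50 + 7.86
= 299.36 mOsm/kg ≈ 299.4 mOsm/kg
Osmolar gap = measured − calculated = 314 − 299.4 = 14.6 mOsm/kg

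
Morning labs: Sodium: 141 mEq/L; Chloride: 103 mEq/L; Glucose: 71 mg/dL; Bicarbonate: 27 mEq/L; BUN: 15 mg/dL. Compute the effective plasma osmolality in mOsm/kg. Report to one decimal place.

285.9 mOsm/kg

Effective osmolality excludes urea (freely permeant across cell membranes):
2·Na + glucose/18
= 2·141 + 71/18
= 282 + 3.94
= 285.94 mOsm/kg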